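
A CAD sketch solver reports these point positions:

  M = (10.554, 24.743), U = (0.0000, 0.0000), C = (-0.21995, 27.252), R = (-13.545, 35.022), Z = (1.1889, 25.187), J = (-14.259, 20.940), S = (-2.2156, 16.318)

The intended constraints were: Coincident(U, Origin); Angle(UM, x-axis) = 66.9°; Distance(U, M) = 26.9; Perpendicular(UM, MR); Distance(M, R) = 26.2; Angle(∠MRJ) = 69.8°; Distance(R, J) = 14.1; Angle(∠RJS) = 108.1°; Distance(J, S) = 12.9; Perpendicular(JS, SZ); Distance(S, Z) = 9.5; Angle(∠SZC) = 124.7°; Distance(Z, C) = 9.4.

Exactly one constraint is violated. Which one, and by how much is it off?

Distance(Z, C) = 9.4 — off by 6.90.

U = (0.00, 0.00) ✓; UM at 66.90° ✓; |UM| = 26.90 ✓; ∠(UM, MR) = 90.00° ✓; |MR| = 26.20 ✓; ∠MRJ = 69.80° ✓; |RJ| = 14.10 ✓; ∠RJS = 108.1° ✓; |JS| = 12.90 ✓; ∠(JS, SZ) = 90.00° ✓; |SZ| = 9.500 ✓; ∠SZC = 124.7° ✓; |ZC| = 2.500 ✗.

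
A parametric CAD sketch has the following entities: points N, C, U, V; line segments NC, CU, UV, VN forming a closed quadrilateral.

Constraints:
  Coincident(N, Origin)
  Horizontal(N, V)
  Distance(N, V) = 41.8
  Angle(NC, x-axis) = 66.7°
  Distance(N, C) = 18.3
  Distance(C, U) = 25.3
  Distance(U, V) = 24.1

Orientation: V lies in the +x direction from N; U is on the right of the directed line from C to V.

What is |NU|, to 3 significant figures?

19.3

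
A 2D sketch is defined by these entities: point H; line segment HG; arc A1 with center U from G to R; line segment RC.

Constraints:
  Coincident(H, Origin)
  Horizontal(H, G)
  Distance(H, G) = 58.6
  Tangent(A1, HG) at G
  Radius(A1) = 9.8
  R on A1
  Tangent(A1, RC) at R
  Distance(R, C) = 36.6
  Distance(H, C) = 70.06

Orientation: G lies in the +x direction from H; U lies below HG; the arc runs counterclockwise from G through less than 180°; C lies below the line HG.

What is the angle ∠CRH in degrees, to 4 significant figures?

107.0°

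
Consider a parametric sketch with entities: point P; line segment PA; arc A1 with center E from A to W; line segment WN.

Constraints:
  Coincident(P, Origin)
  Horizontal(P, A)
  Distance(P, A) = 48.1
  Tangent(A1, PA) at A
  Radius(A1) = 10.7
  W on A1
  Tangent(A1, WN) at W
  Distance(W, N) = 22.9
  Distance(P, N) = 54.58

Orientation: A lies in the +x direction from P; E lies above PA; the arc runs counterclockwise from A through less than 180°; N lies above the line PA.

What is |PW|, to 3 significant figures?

59.0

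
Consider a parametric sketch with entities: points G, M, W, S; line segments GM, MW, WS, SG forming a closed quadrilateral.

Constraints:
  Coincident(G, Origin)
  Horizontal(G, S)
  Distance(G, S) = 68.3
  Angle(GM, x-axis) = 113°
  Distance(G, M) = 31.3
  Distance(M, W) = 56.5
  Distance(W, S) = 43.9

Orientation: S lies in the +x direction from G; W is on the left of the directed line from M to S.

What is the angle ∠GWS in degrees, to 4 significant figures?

84.23°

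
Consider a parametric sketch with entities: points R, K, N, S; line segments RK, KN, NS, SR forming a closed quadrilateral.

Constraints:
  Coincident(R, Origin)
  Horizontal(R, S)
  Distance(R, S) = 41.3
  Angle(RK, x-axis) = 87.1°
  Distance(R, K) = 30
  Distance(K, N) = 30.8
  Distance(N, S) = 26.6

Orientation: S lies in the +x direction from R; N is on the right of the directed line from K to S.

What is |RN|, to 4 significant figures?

14.95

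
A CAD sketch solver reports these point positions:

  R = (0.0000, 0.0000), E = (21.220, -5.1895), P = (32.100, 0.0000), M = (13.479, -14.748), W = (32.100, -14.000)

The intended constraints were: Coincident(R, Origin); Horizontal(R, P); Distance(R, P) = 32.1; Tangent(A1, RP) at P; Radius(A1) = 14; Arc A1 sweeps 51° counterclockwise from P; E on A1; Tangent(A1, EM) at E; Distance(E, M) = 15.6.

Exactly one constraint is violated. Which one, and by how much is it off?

Distance(E, M) = 15.6 — off by 3.30.

R = (0.00, 0.00) ✓; R.y = 0.00, P.y = 0.00 ✓; |RP| = 32.10 ✓; ∠(WP, PR) = 90.00° ✓; |WP| = 14.00 ✓; bearing(W→E) − bearing(W→P) = 51.00° ✓; |WE| = 14.00 ✓; ∠(WE, EM) = 90.00° ✓; |EM| = 12.30 ✗.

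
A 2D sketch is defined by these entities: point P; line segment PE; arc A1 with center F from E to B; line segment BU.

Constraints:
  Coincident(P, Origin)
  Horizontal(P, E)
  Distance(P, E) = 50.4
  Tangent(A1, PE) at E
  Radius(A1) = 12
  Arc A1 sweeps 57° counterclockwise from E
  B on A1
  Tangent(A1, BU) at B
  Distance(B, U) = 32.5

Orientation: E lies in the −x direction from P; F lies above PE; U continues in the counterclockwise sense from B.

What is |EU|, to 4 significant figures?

42.91

P is at the origin; PE is horizontal with |PE| = 50.4 and E on the −x side, so E = (-50.40, 0.000). The tangent condition forces FE to be normal to PE, so F = E + (0, 12) = (-50.40, 12.00). On A1, E sits at bearing -90° from F; a 57° counterclockwise sweep puts B at bearing -33°, so B = F + 12.0·(cos -33°, sin -33°) = (-40.34, 5.464). The tangent condition forces FB to be normal to BU, so BU runs along (−sin -33°, cos -33°); with |BU| = 32.5, U = (-22.64, 32.72). Then |EU| = |U − E| = 42.91.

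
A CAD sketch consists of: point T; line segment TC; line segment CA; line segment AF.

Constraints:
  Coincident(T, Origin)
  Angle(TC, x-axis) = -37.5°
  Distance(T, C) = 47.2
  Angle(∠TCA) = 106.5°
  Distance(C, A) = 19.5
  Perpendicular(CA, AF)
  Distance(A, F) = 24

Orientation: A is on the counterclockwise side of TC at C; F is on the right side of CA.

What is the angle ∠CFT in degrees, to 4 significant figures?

13.68°

∠TCA = 106.5°, so CA runs at -37.5° + (180° − 106.5°) = 36.00° from the x-axis; with |CA| = 19.5, A = C + 19.5·(cos 36.00°, sin 36.00°) = (53.22, -17.27). The perpendicularity gives AF at right angles to CA; with |AF| = 24.0 on the right of CA, F = A + 24.0·(0.5878, -0.8090) = (67.33, -36.69). Then cos ∠CFT = FC·FT / (|FC||FT|), giving 13.68°.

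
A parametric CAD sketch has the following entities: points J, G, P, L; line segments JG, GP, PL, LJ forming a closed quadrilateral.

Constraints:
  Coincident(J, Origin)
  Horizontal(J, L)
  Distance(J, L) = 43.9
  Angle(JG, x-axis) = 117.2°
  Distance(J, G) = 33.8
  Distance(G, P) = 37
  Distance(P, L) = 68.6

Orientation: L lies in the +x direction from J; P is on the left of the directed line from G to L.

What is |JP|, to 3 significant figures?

59.1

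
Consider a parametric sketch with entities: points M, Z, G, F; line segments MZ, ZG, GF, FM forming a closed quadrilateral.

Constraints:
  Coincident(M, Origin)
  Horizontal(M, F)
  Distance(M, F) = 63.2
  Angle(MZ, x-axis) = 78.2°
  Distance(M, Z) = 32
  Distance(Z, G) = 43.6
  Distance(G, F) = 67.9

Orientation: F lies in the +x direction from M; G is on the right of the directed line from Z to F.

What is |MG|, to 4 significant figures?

11.67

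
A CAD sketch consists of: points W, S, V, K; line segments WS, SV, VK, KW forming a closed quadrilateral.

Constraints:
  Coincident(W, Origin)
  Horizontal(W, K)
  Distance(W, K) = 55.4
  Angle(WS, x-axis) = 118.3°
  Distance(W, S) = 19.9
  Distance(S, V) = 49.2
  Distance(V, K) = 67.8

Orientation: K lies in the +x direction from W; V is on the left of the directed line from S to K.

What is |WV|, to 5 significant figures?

60.595

Checks: |SV| = 49.20 ✓; |VK| = 67.80 ✓.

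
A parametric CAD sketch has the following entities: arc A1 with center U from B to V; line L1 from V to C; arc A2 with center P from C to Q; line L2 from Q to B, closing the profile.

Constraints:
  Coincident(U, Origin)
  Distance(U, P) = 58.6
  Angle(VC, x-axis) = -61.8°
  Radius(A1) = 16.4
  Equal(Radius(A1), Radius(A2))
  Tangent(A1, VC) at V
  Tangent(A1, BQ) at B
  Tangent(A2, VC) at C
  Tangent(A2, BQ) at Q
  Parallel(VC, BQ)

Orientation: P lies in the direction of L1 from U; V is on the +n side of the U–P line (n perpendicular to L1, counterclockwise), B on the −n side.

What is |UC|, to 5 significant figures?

60.852

The slot axis is L1's direction at -61.8°, so u = (cos -61.8°, sin -61.8°) = (0.47255, -0.88130) and n = (−sin -61.8°, cos -61.8°) = (0.88130, 0.47255). U is at the origin and P lies 58.6 along u from U, so P = 58.6·u = (27.691, -51.644). Tangency of A1 to both parallel lines with radius 16.4 puts V and B at U ± 16.4·n: V = (14.453, 7.7498), B = (-14.453, -7.7498). Equal radii place C and Q the same way about P: C = P + 16.4·n = (42.145, -43.895), Q = P − 16.4·n = (13.238, -59.394). Then |UC| = |C − U| = 60.852.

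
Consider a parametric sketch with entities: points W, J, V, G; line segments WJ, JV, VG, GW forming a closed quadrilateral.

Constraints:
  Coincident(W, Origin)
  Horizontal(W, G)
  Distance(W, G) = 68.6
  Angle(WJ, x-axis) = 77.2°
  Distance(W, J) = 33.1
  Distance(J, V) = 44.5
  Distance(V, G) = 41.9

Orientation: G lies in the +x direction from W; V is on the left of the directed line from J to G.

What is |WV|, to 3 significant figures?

64.1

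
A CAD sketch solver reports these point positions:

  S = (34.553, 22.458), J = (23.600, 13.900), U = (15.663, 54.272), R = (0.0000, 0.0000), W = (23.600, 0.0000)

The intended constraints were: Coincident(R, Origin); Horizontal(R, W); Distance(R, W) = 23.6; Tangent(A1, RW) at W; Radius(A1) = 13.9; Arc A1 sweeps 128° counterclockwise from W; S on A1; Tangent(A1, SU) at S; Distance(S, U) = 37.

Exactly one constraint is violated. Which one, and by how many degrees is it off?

Tangent(A1, SU) at S — off by 7.30°.

R = (0.00, 0.00) ✓; R.y = 0.00, W.y = 0.00 ✓; |RW| = 23.60 ✓; ∠(JW, WR) = 90.00° ✓; |JW| = 13.90 ✓; bearing(J→S) − bearing(J→W) = 128.0° ✓; |JS| = 13.90 ✓; ∠(JS, SU) = 97.30° ✗; |SU| = 37.00 ✓.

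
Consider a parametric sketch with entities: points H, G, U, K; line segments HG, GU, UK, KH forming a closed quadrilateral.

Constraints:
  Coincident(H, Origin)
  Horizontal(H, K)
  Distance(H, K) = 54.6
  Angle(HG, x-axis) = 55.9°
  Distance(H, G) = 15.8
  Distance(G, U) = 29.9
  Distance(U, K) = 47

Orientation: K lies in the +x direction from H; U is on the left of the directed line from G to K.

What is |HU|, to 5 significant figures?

45.697

H is at the origin; HK is horizontal with |HK| = 54.6 and K in +x, so K = (54.6, 0). HG runs at 55.9° with |HG| = 15.8, so G = (8.8581, 13.083). U is determined by |GU| = 29.9 and |UK| = 47.0 together: it lies at the intersection of circle(G, 29.9) and circle(K, 47.0). With |GK| = 47.576, the foot of the radical line on GK is 9.9683 from G and the perpendicular offset is √(29.9² − 9.9683²) = 28.189. Taking the left-of-GK solution: U = (26.194, 37.445).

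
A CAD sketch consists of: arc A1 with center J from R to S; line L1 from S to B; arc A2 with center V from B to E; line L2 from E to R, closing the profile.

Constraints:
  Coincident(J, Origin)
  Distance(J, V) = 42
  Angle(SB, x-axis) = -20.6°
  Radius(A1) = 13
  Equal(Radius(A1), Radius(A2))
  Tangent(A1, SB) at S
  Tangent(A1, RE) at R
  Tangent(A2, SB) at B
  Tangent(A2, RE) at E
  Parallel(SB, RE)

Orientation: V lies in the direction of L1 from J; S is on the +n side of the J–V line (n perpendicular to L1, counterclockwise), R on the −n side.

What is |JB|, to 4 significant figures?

43.97

The slot axis is L1's direction at -20.6°, so u = (cos -20.6°, sin -20.6°) = (0.9361, -0.3518) and n = (−sin -20.6°, cos -20.6°) = (0.3518, 0.9361). J is at the origin and V lies 42.0 along u from J, so V = 42.0·u = (39.31, -14.78). Tangency of A1 to both parallel lines with radius 13.0 puts S and R at J ± 13.0·n: S = (4.574, 12.17), R = (-4.574, -12.17). Equal radii place B and E the same way about V: B = V + 13.0·n = (43.89, -2.609), E = V − 13.0·n = (34.74, -26.95). Then |JB| = |B − J| = 43.97.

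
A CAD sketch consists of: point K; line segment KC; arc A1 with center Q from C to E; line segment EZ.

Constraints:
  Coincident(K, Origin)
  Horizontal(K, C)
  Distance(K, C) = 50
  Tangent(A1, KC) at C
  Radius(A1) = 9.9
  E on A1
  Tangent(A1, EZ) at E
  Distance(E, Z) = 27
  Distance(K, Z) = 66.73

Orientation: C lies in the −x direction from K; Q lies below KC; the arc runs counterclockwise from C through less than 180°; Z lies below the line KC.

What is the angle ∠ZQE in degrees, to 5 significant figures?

69.864°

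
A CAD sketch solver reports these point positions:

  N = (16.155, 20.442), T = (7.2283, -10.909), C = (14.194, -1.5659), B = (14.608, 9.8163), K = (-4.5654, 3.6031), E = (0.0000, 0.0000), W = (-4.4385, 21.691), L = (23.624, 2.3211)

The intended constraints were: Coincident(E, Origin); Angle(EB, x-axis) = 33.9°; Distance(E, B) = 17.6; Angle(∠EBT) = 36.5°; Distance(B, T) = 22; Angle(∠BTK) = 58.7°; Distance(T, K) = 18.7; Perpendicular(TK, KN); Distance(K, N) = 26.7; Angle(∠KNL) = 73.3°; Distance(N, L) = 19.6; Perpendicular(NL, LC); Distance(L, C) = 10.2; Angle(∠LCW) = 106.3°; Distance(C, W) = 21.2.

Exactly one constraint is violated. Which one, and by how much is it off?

Distance(C, W) = 21.2 — off by 8.60.

E = (0.00, 0.00) ✓; EB at 33.90° ✓; |EB| = 17.60 ✓; ∠EBT = 36.50° ✓; |BT| = 22.00 ✓; ∠BTK = 58.70° ✓; |TK| = 18.70 ✓; ∠(TK, KN) = 90.00° ✓; |KN| = 26.70 ✓; ∠KNL = 73.30° ✓; |NL| = 19.60 ✓; ∠(NL, LC) = 90.00° ✓; |LC| = 10.20 ✓; ∠LCW = 106.3° ✓; |CW| = 29.80 ✗.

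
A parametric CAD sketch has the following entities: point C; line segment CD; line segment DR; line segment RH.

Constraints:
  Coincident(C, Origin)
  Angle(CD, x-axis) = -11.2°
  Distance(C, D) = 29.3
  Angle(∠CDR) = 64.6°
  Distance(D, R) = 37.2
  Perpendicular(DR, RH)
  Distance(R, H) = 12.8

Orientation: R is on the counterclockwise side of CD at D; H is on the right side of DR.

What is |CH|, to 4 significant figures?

46.35

∠CDR = 64.6°, so DR runs at -11.2° + (180° − 64.6°) = 104.2° from the x-axis; with |DR| = 37.2, R = D + 37.2·(cos 104.2°, sin 104.2°) = (19.62, 30.37). DR ⟂ RH; with |RH| = 12.8 on the right of DR, H = R + 12.8·(0.9694, 0.2453) = (32.03, 33.51). Then |CH| = |H − C| = 46.35.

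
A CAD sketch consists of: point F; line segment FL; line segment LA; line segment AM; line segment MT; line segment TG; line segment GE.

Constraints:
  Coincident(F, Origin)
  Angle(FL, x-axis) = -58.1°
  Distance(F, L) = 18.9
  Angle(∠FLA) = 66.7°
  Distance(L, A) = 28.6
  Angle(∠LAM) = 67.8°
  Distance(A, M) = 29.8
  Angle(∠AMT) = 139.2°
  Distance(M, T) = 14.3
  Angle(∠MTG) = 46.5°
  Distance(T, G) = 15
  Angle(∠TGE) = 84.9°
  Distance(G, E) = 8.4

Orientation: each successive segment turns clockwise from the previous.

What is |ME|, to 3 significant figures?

4.84

F is at the origin; FL runs at -58.1° with length 18.9, so L = (9.99, -16.0). ∠FLA = 66.7° gives LA at -171° from the x-axis; with |LA| = 28.6, A = (-18.3, -20.3). ∠LAM = 67.8° gives AM at 76.4° from the x-axis; with |AM| = 29.8, M = (-11.3, 8.64). ∠AMT = 139.2° gives MT at 35.6° from the x-axis; with |MT| = 14.3, T = (0.344, 17.0). ∠MTG = 46.5° gives TG at -97.9° from the x-axis; with |TG| = 15.0, G = (-1.72, 2.11). ∠TGE = 84.9° gives GE at 167° from the x-axis; with |GE| = 8.4, E = (-9.90, 4.00). Then |ME| = |E − M| = 4.84.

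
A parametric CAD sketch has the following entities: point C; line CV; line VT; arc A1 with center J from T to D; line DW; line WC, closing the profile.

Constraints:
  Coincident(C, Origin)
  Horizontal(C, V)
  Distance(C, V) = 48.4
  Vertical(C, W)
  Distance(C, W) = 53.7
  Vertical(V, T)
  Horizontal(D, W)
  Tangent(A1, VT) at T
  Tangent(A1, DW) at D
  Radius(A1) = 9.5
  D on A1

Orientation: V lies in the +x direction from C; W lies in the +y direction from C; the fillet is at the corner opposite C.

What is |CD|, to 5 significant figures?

66.309

C is at the origin; CV is horizontal with |CV| = 48.4 and V on the +x side, so V = (48.400, 0.0000). C and W share the same x with |CW| = 53.7 and W on the +y side, so W = (0.0000, 53.700). The virtual corner opposite C is at (48.400, 53.700). Tangency of A1 to VT means the radius JT is perpendicular to VT and A1 meets DW tangentially, so JD is at right angles to DW, with radius 9.5, so the center J sits 9.5 in from both sides at J = (38.900, 44.200). That places the tangent points at T = (48.400, 44.200) on VT and D = (38.900, 53.700) on DW. Then |CD| = |D − C| = 66.309.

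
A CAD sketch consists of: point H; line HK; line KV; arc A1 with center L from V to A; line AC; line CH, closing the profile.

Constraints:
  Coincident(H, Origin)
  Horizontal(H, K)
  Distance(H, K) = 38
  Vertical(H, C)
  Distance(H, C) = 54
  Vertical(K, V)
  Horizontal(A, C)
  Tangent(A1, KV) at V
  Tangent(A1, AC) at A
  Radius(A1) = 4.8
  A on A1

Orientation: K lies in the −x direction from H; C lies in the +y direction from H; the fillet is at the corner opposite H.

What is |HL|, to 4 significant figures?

59.35

H is at the origin; HK is horizontal with |HK| = 38.0 and K on the −x side, so K = (-38.00, 0.000). H and C share the same x with |HC| = 54.0 and C on the +y side, so C = (0.000, 54.00). The virtual corner opposite H is at (-38.00, 54.00). A1 meets KV tangentially, so LV is at right angles to KV and A1 meets AC tangentially, so LA is at right angles to AC, with radius 4.8, so the center L sits 4.8 in from both sides at L = (-33.20, 49.20). Then |HL| = |L − H| = 59.35.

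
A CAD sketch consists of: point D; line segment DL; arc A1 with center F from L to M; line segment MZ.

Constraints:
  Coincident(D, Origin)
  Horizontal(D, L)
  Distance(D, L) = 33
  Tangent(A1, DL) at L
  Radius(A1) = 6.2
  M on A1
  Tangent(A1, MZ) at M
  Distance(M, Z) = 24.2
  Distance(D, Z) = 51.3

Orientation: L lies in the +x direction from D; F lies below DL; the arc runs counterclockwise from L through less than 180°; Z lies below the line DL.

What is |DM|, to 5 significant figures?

29.610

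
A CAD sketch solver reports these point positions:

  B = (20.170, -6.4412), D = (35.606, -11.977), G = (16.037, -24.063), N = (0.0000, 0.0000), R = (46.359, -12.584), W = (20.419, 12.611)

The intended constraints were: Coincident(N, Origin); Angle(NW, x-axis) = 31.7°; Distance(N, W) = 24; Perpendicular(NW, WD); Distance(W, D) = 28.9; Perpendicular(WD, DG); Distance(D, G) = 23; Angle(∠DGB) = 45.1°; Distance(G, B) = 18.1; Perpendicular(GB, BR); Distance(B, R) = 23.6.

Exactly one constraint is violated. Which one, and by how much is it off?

Distance(B, R) = 23.6 — off by 3.30.

N = (0.00, 0.00) ✓; NW at 31.70° ✓; |NW| = 24.00 ✓; ∠(NW, WD) = 90.00° ✓; |WD| = 28.90 ✓; ∠(WD, DG) = 90.00° ✓; |DG| = 23.00 ✓; ∠DGB = 45.10° ✓; |GB| = 18.10 ✓; ∠(GB, BR) = 90.00° ✓; |BR| = 26.90 ✗.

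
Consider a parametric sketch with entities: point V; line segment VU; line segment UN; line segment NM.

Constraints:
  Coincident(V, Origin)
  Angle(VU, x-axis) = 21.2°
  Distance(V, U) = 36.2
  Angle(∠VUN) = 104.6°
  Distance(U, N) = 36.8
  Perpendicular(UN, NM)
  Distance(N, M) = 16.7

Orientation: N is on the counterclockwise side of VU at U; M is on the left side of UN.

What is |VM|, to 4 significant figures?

49.45

∠VUN = 104.6°, so UN runs at 21.2° + (180° − 104.6°) = 96.60° from the x-axis; with |UN| = 36.8, N = U + 36.8·(cos 96.60°, sin 96.60°) = (29.52, 49.65). UN ⟂ NM; with |NM| = 16.7 on the left of UN, M = N + 16.7·(-0.9934, -0.1149) = (12.93, 47.73). Then |VM| = |M − V| = 49.45.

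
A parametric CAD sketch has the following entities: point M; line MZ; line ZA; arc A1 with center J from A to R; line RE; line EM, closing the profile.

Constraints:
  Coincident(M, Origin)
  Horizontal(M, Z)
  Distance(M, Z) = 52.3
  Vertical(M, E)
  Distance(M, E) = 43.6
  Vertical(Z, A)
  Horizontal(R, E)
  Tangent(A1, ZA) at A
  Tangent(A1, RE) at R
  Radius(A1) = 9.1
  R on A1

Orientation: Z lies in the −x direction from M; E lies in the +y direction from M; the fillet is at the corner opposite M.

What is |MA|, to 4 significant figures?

62.65

M is at the origin; M and Z share the same y with |MZ| = 52.3 and Z on the −x side, so Z = (-52.30, 0.000). M and E share the same x with |ME| = 43.6 and E on the +y side, so E = (0.000, 43.60). The virtual corner opposite M is at (-52.30, 43.60). Tangency of A1 to ZA means the radius JA is perpendicular to ZA and since A1 is tangent to RE there, JR ⟂ RE, with radius 9.1, so the center J sits 9.1 in from both sides at J = (-43.20, 34.50). That places the tangent points at A = (-52.30, 34.50) on ZA and R = (-43.20, 43.60) on RE. Then |MA| = |A − M| = 62.65.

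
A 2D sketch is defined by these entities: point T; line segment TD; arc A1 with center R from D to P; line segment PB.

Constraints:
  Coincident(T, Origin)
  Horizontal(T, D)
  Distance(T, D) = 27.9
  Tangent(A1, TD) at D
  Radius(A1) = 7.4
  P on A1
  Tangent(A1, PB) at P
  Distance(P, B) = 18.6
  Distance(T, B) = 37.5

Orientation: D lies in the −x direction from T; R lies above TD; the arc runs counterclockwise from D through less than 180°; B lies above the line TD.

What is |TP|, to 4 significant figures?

22.78

T is at the origin; T and D share the same y with |TD| = 27.9 and D on the −x side, so D = (-27.90, 0.000). The tangent condition forces RD to be normal to TD, so R = D + (0, 7.4) = (-27.90, 7.400). Since RP ⟂ PB (tangency), |RB| = √(7.4² + 18.6²) = 20.02 regardless of where P sits on A1. So B lies on both circle(T, 37.5) and circle(R, 20.02); the above-TD intersection is B = (-25.71, 27.30). P is the foot of the tangent from B: P = (-20.77, 9.367).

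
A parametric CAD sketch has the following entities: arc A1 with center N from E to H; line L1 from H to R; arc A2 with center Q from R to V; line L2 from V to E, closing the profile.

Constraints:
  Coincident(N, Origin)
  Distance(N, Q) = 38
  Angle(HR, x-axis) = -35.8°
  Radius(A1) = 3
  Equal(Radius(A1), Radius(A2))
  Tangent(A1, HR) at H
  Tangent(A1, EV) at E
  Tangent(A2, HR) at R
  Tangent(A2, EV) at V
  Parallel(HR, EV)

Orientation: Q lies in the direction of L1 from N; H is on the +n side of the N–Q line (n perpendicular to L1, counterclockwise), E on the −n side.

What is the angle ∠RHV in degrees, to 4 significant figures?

8.973°

The slot axis is L1's direction at -35.8°, so u = (cos -35.8°, sin -35.8°) = (0.8111, -0.5850) and n = (−sin -35.8°, cos -35.8°) = (0.5850, 0.8111). N is at the origin and Q lies 38.0 along u from N, so Q = 38.0·u = (30.82, -22.23). Tangency of A1 to both parallel lines with radius 3.0 puts H and E at N ± 3.0·n: H = (1.755, 2.433), E = (-1.755, -2.433). Equal radii place R and V the same way about Q: R = Q + 3.0·n = (32.58, -19.80), V = Q − 3.0·n = (29.07, -24.66). Then cos ∠RHV = HR·HV / (|HR||HV|), giving 8.973°.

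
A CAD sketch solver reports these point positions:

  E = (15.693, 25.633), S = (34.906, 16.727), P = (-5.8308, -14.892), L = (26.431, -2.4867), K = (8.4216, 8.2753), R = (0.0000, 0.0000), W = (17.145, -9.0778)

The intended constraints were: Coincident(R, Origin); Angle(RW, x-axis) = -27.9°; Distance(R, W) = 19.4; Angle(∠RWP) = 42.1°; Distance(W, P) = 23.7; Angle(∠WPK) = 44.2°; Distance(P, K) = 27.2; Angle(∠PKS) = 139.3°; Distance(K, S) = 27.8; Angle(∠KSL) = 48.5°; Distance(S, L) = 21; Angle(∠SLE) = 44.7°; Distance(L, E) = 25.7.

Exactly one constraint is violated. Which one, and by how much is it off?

Distance(L, E) = 25.7 — off by 4.40.

R = (0.00, 0.00) ✓; RW at -27.90° ✓; |RW| = 19.40 ✓; ∠RWP = 42.10° ✓; |WP| = 23.70 ✓; ∠WPK = 44.20° ✓; |PK| = 27.20 ✓; ∠PKS = 139.3° ✓; |KS| = 27.80 ✓; ∠KSL = 48.50° ✓; |SL| = 21.00 ✓; ∠SLE = 44.70° ✓; |LE| = 30.10 ✗.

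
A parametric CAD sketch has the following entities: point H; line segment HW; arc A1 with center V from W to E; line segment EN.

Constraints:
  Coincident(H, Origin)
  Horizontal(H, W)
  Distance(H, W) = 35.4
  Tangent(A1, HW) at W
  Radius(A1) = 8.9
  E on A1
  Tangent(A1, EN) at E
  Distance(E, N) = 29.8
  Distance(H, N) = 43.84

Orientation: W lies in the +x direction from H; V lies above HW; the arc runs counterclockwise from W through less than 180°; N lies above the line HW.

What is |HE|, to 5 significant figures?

44.660

H is at the origin; HW is horizontal with |HW| = 35.4 and W on the +x side, so W = (35.400, 0.0000). Since A1 is tangent to HW there, VW ⟂ HW, so V = W + (0, 8.9) = (35.400, 8.9000). Since VE ⟂ EN (tangency), |VN| = √(8.9² + 29.8²) = 31.101 regardless of where E sits on A1. So N lies on both circle(H, 43.84) and circle(V, 31.101); the above-HW intersection is N = (22.905, 37.380). E is the foot of the tangent from N: E = (42.186, 14.658).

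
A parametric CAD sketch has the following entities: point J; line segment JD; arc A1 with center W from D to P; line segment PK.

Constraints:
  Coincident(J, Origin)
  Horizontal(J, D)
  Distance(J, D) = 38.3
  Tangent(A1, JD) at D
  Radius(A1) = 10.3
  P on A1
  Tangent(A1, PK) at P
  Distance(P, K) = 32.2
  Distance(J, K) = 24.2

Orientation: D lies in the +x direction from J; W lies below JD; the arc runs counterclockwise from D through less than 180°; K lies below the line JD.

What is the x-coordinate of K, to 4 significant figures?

7.032

J is at the origin; JD is horizontal with |JD| = 38.3 and D on the +x side, so D = (38.30, 0.000). Since A1 is tangent to JD there, WD ⟂ JD, so W = D + (0, -10.3) = (38.30, -10.30). Since WP ⟂ PK (tangency), |WK| = √(10.3² + 32.2²) = 33.81 regardless of where P sits on A1. So K lies on both circle(J, 24.2) and circle(W, 33.81); the below-JD intersection is K = (7.032, -23.16). P is the foot of the tangent from K: P = (31.67, -2.420).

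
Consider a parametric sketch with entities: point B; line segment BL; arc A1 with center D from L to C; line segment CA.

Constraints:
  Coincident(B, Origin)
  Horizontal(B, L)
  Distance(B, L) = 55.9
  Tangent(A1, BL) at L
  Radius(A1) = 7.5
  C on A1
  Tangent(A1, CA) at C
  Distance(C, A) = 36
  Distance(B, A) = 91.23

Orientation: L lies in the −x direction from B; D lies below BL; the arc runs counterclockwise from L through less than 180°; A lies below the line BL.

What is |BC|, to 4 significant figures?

61.09

Checks: B = (0.00, 0.00) ✓; ∠(DL, LB) = 90.00° ✓; |DL| = 7.500 ✓; |DC| = 7.500 ✓; ∠(DC, CA) = 90.00° ✓; |CA| = 36.00 ✓; |BA| = 91.23 ✓.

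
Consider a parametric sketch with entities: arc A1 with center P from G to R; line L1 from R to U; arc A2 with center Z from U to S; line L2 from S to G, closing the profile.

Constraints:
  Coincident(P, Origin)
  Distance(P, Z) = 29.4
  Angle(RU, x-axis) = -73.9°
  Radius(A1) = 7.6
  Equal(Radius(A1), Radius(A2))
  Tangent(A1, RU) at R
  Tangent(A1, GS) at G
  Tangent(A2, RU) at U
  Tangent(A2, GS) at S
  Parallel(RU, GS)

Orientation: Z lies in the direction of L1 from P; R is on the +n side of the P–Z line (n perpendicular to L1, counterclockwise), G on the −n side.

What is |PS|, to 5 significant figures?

30.366

The slot axis is L1's direction at -73.9°, so u = (cos -73.9°, sin -73.9°) = (0.27731, -0.96078) and n = (−sin -73.9°, cos -73.9°) = (0.96078, 0.27731). P is at the origin and Z lies 29.4 along u from P, so Z = 29.4·u = (8.1531, -28.247). Tangency of A1 to both parallel lines with radius 7.6 puts R and G at P ± 7.6·n: R = (7.3019, 2.1076), G = (-7.3019, -2.1076). Equal radii place U and S the same way about Z: U = Z + 7.6·n = (15.455, -26.139), S = Z − 7.6·n = (0.85113, -30.354). Then |PS| = |S − P| = 30.366.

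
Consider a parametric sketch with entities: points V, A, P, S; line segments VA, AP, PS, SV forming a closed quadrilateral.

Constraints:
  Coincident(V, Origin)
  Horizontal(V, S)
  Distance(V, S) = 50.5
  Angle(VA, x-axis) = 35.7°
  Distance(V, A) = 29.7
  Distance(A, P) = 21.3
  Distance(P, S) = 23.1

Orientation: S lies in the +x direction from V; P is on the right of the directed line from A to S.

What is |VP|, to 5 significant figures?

27.935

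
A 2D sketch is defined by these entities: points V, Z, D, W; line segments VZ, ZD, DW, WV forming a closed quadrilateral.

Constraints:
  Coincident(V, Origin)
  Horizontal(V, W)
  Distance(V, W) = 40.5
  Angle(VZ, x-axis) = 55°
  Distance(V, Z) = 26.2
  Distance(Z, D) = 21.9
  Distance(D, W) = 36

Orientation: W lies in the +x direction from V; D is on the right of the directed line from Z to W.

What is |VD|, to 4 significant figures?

5.080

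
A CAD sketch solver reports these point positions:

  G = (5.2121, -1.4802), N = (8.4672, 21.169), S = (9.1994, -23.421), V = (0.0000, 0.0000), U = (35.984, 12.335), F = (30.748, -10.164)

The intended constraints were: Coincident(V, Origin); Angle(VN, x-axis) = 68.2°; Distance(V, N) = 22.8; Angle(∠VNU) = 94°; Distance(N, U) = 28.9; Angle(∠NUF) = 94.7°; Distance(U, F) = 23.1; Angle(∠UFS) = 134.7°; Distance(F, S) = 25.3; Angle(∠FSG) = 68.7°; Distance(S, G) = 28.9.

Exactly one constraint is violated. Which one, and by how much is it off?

Distance(S, G) = 28.9 — off by 6.60.

V = (0.00, 0.00) ✓; VN at 68.20° ✓; |VN| = 22.80 ✓; ∠VNU = 94.00° ✓; |NU| = 28.90 ✓; ∠NUF = 94.70° ✓; |UF| = 23.10 ✓; ∠UFS = 134.7° ✓; |FS| = 25.30 ✓; ∠FSG = 68.70° ✓; |SG| = 22.30 ✗.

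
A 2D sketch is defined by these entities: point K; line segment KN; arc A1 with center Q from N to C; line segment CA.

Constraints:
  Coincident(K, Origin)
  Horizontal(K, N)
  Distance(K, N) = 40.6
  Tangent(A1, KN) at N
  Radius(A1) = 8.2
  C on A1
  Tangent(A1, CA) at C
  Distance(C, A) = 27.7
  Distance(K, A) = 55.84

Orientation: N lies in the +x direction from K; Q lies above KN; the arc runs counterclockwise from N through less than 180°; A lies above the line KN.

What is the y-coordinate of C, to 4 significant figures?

10.21

Checks: K = (0.00, 0.00) ✓; ∠(QN, NK) = 90.00° ✓; |QN| = 8.200 ✓; |QC| = 8.200 ✓; ∠(QC, CA) = 90.00° ✓; |CA| = 27.70 ✓; |KA| = 55.84 ✓.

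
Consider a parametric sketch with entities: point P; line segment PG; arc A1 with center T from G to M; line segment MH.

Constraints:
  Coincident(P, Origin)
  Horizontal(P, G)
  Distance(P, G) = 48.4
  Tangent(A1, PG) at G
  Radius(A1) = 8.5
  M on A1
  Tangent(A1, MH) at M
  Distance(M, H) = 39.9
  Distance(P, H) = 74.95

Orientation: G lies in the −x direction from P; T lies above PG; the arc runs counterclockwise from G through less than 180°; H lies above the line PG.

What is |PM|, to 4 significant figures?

42.42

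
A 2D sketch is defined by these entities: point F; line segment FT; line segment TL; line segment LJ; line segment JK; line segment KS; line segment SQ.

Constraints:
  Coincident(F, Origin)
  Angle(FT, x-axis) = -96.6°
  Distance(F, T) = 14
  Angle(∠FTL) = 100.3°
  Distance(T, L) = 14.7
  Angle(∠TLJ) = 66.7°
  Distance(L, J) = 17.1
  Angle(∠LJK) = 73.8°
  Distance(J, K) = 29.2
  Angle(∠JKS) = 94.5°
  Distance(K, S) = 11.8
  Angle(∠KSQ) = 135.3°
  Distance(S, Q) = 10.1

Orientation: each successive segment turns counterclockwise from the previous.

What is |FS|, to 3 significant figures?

26.8

F is at the origin; FT runs at -96.6° with length 14.0, so T = (-1.61, -13.9). ∠FTL = 100.3° gives TL at -16.9° from the x-axis; with |TL| = 14.7, L = (12.5, -18.2). ∠TLJ = 66.7° gives LJ at 96.4° from the x-axis; with |LJ| = 17.1, J = (10.5, -1.19). ∠LJK = 73.8° gives JK at -157° from the x-axis; with |JK| = 29.2, K = (-16.4, -12.4). ∠JKS = 94.5° gives KS at -71.9° from the x-axis; with |KS| = 11.8, S = (-12.7, -23.6). Then |FS| = |S − F| = 26.8.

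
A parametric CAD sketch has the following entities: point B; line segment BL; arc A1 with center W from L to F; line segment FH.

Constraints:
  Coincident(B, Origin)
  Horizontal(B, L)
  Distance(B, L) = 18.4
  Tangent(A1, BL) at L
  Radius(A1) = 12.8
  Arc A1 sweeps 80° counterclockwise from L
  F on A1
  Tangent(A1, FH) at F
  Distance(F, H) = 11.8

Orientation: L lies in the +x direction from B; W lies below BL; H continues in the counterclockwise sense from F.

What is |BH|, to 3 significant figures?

22.5

B is at the origin; BL is horizontal with |BL| = 18.4 and L on the +x side, so L = (18.4, 0.00). A1 meets BL tangentially, so WL is at right angles to BL, so W = L + (0, -12.8) = (18.4, -12.8). On A1, L sits at bearing 90° from W; an 80° counterclockwise sweep puts F at bearing 170°, so F = W + 12.8·(cos 170°, sin 170°) = (5.79, -10.6). The tangent condition forces WF to be normal to FH, so FH runs along (−sin 170°, cos 170°); with |FH| = 11.8, H = (3.75, -22.2). Then |BH| = |H − B| = 22.5.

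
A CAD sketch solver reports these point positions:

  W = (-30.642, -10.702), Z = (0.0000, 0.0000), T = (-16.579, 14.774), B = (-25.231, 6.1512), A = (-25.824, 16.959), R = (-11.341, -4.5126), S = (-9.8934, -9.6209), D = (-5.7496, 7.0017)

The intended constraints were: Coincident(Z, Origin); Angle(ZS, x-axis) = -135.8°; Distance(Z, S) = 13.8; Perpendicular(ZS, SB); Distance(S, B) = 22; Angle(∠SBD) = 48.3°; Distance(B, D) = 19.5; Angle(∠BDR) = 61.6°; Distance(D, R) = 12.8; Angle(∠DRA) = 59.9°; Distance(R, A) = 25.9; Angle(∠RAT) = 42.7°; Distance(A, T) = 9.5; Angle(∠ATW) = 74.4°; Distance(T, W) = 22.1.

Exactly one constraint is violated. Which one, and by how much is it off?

Distance(T, W) = 22.1 — off by 7.00.

Z = (0.00, 0.00) ✓; ZS at -135.8° ✓; |ZS| = 13.80 ✓; ∠(ZS, SB) = 90.00° ✓; |SB| = 22.00 ✓; ∠SBD = 48.30° ✓; |BD| = 19.50 ✓; ∠BDR = 61.60° ✓; |DR| = 12.80 ✓; ∠DRA = 59.90° ✓; |RA| = 25.90 ✓; ∠RAT = 42.70° ✓; |AT| = 9.500 ✓; ∠ATW = 74.40° ✓; |TW| = 29.10 ✗.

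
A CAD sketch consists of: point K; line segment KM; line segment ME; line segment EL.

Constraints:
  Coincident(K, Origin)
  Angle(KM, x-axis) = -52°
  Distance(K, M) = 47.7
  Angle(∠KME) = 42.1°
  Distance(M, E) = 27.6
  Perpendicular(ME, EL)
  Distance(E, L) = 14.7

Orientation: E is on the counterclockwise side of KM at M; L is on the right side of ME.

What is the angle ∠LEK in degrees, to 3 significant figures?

166°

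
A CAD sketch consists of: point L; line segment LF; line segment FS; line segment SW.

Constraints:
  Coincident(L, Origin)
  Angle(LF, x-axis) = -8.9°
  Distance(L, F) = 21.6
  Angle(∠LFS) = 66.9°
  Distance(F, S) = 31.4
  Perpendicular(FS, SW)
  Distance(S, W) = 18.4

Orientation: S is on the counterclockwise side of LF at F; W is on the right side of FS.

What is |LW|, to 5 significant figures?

44.610

L is at the origin; LF runs at -8.9° with length 21.6, so F = 21.6·(cos -8.9°, sin -8.9°) = (21.340, -3.3417). ∠LFS = 66.9°, so FS runs at -8.9° + (180° − 66.9°) = 104.20° from the x-axis; with |FS| = 31.4, S = F + 31.4·(cos 104.20°, sin 104.20°) = (13.637, 27.099). The perpendicularity gives SW at right angles to FS; with |SW| = 18.4 on the right of FS, W = S + 18.4·(0.96945, 0.24531) = (31.475, 31.612). Then |LW| = |W − L| = 44.610.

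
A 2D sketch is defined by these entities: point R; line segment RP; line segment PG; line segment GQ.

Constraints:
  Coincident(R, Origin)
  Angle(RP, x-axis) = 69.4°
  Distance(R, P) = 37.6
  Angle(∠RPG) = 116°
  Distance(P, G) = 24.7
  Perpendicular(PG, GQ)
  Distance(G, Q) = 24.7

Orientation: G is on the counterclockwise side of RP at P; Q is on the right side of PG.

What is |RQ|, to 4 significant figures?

71.54

R is at the origin; RP runs at 69.4° with length 37.6, so P = 37.6·(cos 69.4°, sin 69.4°) = (13.23, 35.20). ∠RPG = 116.0°, so PG runs at 69.4° + (180° − 116.0°) = 133.4° from the x-axis; with |PG| = 24.7, G = P + 24.7·(cos 133.4°, sin 133.4°) = (-3.742, 53.14). PG ⟂ GQ; with |GQ| = 24.7 on the right of PG, Q = G + 24.7·(0.7266, 0.6871) = (14.20, 70.11). Then |RQ| = |Q − R| = 71.54.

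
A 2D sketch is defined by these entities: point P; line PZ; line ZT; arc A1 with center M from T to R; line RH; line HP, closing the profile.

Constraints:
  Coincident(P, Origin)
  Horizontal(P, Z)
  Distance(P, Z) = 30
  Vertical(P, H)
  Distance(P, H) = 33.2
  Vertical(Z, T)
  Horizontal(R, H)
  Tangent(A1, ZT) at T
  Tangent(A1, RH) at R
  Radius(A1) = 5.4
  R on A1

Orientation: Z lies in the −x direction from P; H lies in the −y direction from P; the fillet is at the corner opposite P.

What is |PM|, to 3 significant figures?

37.1

P and H share the same x with |PH| = 33.2 and H on the −y side, so H = (0.00, -33.2). The virtual corner opposite P is at (-30.0, -33.2). Since A1 is tangent to ZT there, MT ⟂ ZT and tangency of A1 to RH means the radius MR is perpendicular to RH, with radius 5.4, so the center M sits 5.4 in from both sides at M = (-24.6, -27.8). Then |PM| = |M − P| = 37.1.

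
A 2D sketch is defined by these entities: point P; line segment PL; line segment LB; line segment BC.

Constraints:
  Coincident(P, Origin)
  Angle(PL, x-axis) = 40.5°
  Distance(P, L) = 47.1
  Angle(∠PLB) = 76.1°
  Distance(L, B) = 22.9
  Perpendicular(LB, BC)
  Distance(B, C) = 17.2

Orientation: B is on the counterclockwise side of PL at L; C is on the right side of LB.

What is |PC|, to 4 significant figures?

63.98

P is at the origin; PL runs at 40.5° with length 47.1, so L = 47.1·(cos 40.5°, sin 40.5°) = (35.82, 30.59). ∠PLB = 76.1°, so LB runs at 40.5° + (180° − 76.1°) = 144.4° from the x-axis; with |LB| = 22.9, B = L + 22.9·(cos 144.4°, sin 144.4°) = (17.20, 43.92). LB is perpendicular to BC; with |BC| = 17.2 on the right of LB, C = B + 17.2·(0.5821, 0.8131) = (27.21, 57.90). Then |PC| = |C − P| = 63.98.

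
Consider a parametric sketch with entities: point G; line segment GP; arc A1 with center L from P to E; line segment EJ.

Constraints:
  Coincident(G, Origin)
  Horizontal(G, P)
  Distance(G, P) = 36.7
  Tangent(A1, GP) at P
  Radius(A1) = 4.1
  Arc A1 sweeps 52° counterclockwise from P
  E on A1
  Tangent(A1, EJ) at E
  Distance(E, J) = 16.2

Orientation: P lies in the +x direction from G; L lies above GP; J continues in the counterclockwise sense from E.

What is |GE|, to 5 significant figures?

39.962

Tangency of A1 to GP means the radius LP is perpendicular to GP, so L = P + (0, 4.1) = (36.700, 4.1000). On A1, P sits at bearing -90° from L; a 52° counterclockwise sweep puts E at bearing -38°, so E = L + 4.1·(cos -38°, sin -38°) = (39.931, 1.5758). Then |GE| = |E − G| = 39.962.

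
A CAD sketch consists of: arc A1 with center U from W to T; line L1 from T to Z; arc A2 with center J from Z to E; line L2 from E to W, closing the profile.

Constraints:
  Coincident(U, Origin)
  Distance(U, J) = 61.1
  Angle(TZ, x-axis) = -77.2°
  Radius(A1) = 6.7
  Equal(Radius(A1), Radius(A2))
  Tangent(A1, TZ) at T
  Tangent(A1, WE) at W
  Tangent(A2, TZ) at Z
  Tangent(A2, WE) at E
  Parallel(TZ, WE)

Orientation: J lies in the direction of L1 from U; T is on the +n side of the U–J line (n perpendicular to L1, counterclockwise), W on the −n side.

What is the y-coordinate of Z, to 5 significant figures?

-58.097

The slot axis is L1's direction at -77.2°, so u = (cos -77.2°, sin -77.2°) = (0.22155, -0.97515) and n = (−sin -77.2°, cos -77.2°) = (0.97515, 0.22155). U is at the origin and J lies 61.1 along u from U, so J = 61.1·u = (13.537, -59.582). Tangency of A1 to both parallel lines with radius 6.7 puts T and W at U ± 6.7·n: T = (6.5335, 1.4844), W = (-6.5335, -1.4844). Equal radii place Z and E the same way about J: Z = J + 6.7·n = (20.070, -58.097), E = J − 6.7·n = (7.0031, -61.066). So Z.y = -58.097.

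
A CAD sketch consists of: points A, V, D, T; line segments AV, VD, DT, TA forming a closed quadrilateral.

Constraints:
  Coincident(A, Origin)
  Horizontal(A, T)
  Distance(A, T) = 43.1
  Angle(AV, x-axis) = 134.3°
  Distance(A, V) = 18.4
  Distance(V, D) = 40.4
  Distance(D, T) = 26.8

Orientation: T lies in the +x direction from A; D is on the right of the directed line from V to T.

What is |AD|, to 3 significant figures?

22.3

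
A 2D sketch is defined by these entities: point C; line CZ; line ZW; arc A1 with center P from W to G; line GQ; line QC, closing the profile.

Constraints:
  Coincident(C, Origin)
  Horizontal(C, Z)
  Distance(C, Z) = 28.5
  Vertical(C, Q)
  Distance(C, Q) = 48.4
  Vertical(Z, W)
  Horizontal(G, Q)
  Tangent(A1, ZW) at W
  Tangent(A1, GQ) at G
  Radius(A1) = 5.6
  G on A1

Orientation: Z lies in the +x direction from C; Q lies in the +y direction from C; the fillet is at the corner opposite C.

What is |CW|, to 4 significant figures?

51.42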